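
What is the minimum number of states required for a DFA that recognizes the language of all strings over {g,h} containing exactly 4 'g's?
By Myhill–Nerode, count the distinguishable equivalence classes: 6 classes — having seen 0, 1, …, 4, or >4 copies of 'g'; the count-4 class is the only accepting one and >4 is dead.
6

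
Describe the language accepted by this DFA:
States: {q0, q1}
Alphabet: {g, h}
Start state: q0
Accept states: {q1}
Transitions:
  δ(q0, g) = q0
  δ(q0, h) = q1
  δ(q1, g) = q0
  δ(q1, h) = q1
Testing a few strings:
  'g' → reject
  'gh' → accept
  'h' → accept
  'hgg' → reject
State roles: q0=last symbol not h; q1=last symbol is h
All strings over {g,h} ending with h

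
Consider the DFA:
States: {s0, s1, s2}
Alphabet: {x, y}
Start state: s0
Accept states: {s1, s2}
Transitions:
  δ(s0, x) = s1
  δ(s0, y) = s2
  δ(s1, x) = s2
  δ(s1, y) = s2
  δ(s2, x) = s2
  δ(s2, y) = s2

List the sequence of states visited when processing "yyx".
read 'y': s0 → s2
  read 'y': s2 → s2
  read 'x': s2 → s2
s0 -> s2 -> s2 -> s2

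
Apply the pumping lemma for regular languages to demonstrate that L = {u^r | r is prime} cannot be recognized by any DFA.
Assume L is regular with pumping length p. Idea: pumping by a suitable count produces a composite length.
Let q be a prime with q ≥ p and choose s = u^q ∈ L. By the pumping lemma, s = xyz with |xy| ≤ p, |y| = k ≥ 1. Take i = q+1: |xy^(q+1)z| = q + q·k = q(1+k). Since q ≥ 2 and 1+k ≥ 2, q(1+k) is composite, so xy^(q+1)z ∉ L.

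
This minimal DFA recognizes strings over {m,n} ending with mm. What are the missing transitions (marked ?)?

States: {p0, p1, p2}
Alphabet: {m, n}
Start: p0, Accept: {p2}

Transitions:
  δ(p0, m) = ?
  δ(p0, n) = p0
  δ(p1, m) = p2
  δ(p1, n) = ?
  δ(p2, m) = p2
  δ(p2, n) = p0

From the language and accept set, identify what each state tracks — p0: last symbol not m; p1: one trailing m; p2: two trailing m's.
Each missing δ(q, a) is the state matching the new tracked value after reading a.
δ(p0, m) = p1; δ(p1, n) = p0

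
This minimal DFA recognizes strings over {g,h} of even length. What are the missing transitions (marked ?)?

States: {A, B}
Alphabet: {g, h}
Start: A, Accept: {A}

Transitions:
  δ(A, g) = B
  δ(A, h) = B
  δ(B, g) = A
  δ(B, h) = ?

From the language and accept set, identify what each state tracks — A: even length so far; B: odd length so far.
Each missing δ(q, a) is the state matching the new tracked value after reading a.
δ(B, h) = A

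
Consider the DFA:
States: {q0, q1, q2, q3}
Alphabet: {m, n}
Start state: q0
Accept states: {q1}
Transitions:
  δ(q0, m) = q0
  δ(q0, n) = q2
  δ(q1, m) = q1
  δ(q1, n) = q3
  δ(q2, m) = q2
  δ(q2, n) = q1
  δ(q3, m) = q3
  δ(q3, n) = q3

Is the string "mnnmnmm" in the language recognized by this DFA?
Processing string "mnnmnmm":
  q0 --m--> q0
  q0 --n--> q2
  q2 --n--> q1
  q1 --m--> q1
  q1 --n--> q3
  q3 --m--> q3
  q3 --m--> q3
Final state: q3
Accept states: {q1}
No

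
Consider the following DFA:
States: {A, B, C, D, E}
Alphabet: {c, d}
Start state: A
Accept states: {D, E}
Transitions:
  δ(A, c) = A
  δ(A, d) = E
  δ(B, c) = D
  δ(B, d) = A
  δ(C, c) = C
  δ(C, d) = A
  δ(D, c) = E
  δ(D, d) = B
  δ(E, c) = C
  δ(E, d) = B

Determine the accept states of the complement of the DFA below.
Complement accept states = All states \ Original accept states
= {A, B, C, D, E} \ {D, E}
{A, B, C}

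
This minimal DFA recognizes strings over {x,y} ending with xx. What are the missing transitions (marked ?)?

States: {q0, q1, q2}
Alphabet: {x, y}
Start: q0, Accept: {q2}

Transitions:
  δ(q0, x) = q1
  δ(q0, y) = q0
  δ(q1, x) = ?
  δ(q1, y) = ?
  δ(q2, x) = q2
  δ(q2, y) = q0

From the language and accept set, identify what each state tracks — q0: last symbol not x; q1: one trailing x; q2: two trailing x's.
Each missing δ(q, a) is the state matching the new tracked value after reading a.
δ(q1, x) = q2; δ(q1, y) = q0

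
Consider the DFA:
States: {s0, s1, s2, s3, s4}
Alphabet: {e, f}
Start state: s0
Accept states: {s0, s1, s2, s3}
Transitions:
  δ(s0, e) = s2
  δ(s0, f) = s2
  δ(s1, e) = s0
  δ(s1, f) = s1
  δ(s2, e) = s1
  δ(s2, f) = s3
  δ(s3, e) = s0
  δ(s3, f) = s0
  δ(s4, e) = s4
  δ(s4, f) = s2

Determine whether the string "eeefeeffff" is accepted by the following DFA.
Processing string "eeefeeffff":
  s0 --e--> s2
  s2 --e--> s1
  s1 --e--> s0
  s0 --f--> s2
  s2 --e--> s1
  s1 --e--> s0
  s0 --f--> s2
  s2 --f--> s3
  s3 --f--> s0
  s0 --f--> s2
Final state: s2
Accept states: {s0, s1, s2, s3}
Yes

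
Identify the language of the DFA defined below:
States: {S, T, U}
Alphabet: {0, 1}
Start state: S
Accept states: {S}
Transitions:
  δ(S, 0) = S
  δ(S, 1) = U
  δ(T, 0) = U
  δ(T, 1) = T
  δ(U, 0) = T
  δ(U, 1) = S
Testing a few strings:
  '0101' → reject
  '1' → reject
  '010' → reject
  '01' → reject
State roles: S=value ≡ 0 (mod 3); T=value ≡ 2 (mod 3); U=value ≡ 1 (mod 3)
All binary strings representing a multiple of 3 (read in base 2; leading zeros allowed and ε counts as 0)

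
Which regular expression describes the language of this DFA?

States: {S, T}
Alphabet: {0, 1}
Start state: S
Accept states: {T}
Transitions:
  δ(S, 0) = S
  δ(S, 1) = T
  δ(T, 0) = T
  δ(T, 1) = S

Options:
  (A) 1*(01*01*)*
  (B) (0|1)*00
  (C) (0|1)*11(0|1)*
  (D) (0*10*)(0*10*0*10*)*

Check each option against the DFA on short strings; one disagreement eliminates an option:
  (A) 1*(01*01*)*: on ε the DFA stays in S and rejects (S ∉ Accept), but the regex matches it → eliminate
  (B) (0|1)*00: on '1' the DFA goes S → T and accepts (T ∈ Accept), but the regex does not match it → eliminate
  (C) (0|1)*11(0|1)*: on '1' the DFA goes S → T and accepts (T ∈ Accept), but the regex does not match it → eliminate
  (D) (0*10*)(0*10*0*10*)*: agrees with the DFA on every string of length ≤ 6
Only (D) is consistent with the DFA.
(D) (0*10*)(0*10*0*10*)*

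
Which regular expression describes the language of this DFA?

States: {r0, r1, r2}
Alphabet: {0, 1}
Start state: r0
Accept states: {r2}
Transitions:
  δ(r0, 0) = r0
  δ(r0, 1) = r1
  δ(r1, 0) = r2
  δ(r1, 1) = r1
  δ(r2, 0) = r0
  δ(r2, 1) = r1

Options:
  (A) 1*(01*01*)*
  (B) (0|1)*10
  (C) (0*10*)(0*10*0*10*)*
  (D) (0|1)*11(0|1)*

Check each option against the DFA on short strings; one disagreement eliminates an option:
  (A) 1*(01*01*)*: on ε the DFA stays in r0 and rejects (r0 ∉ Accept), but the regex matches it → eliminate
  (B) (0|1)*10: agrees with the DFA on every string of length ≤ 6
  (C) (0*10*)(0*10*0*10*)*: on '1' the DFA goes r0 → r1 and rejects (r1 ∉ Accept), but the regex matches it → eliminate
  (D) (0|1)*11(0|1)*: on '10' the DFA goes r0 → r1 → r2 and accepts (r2 ∈ Accept), but the regex does not match it → eliminate
Only (B) is consistent with the DFA.
(B) (0|1)*10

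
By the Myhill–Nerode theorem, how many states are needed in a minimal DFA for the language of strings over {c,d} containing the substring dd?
By Myhill–Nerode, count the distinguishable equivalence classes: 3 classes — one per longest suffix of the input that is a prefix of 'dd' (lengths 0 through 1), plus an absorbing 'already seen dd' class.
3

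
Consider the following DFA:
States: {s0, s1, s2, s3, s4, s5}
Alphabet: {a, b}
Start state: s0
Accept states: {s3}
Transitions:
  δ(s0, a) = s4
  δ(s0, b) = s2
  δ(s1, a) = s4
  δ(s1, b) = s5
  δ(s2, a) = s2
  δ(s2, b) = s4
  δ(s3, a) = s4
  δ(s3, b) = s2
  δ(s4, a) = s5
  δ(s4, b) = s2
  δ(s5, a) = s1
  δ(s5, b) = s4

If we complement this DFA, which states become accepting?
Complement accept states = All states \ Original accept states
= {s0, s1, s2, s3, s4, s5} \ {s3}
{s0, s1, s2, s4, s5}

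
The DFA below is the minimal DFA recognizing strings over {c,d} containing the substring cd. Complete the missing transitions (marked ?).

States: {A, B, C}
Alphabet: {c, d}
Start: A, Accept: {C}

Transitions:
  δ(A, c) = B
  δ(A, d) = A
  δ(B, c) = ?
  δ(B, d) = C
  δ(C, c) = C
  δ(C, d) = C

From the language and accept set, identify what each state tracks — A: no c seen yet; B: seen a c, waiting for d; C: substring cd seen.
Each missing δ(q, a) is the state matching the new tracked value after reading a.
δ(B, c) = B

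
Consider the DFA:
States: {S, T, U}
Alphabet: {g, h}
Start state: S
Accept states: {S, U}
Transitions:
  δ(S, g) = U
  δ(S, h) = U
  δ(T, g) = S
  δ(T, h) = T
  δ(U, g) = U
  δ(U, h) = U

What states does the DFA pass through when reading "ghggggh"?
read 'g': S → U
  read 'h': U → U
  read 'g': U → U
  read 'g': U → U
  read 'g': U → U
  read 'g': U → U
  read 'h': U → U
S -> U -> U -> U -> U -> U -> U -> U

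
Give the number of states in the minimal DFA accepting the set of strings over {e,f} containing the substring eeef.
By Myhill–Nerode, count the distinguishable equivalence classes: 5 classes — one per longest suffix of the input that is a prefix of 'eeef' (lengths 0 through 3), plus an absorbing 'already seen eeef' class.
5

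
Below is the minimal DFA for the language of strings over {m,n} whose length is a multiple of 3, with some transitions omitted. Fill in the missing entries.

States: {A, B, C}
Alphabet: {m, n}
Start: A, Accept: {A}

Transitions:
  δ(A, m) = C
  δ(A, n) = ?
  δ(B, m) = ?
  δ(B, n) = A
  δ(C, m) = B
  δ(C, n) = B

From the language and accept set, identify what each state tracks — A: length ≡ 0 (mod 3); B: length ≡ 2 (mod 3); C: length ≡ 1 (mod 3).
Each missing δ(q, a) is the state matching the new tracked value after reading a.
δ(A, n) = C; δ(B, m) = A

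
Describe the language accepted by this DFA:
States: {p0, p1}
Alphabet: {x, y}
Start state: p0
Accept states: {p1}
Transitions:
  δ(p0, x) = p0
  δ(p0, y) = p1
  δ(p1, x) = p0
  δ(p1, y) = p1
Testing a few strings:
  'xx' → reject
  'yxy' → accept
  'xy' → accept
  'yy' → accept
State roles: p0=last symbol not y; p1=last symbol is y
All strings over {x,y} ending with y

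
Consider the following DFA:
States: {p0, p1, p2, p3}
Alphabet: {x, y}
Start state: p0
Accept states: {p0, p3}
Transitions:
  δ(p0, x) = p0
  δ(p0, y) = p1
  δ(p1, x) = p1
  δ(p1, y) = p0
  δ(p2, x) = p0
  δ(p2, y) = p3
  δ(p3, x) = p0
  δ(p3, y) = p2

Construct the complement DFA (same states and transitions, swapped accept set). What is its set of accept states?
Complement accept states = All states \ Original accept states
= {p0, p1, p2, p3} \ {p0, p3}
{p1, p2}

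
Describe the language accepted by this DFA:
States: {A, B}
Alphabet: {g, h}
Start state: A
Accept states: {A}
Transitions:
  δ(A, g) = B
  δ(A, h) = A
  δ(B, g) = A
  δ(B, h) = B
Testing a few strings:
  'ggh' → accept
  'gh' → reject
  'h' → accept
  'hgg' → accept
State roles: A=even number of g's so far; B=odd number of g's so far
All strings over {g,h} with an even number of g's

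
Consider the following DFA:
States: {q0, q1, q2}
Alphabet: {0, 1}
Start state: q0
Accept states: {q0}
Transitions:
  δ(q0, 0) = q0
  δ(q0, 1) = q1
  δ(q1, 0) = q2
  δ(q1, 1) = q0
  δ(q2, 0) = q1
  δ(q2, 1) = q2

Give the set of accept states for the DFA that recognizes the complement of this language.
Complement accept states = All states \ Original accept states
= {q0, q1, q2} \ {q0}
{q1, q2}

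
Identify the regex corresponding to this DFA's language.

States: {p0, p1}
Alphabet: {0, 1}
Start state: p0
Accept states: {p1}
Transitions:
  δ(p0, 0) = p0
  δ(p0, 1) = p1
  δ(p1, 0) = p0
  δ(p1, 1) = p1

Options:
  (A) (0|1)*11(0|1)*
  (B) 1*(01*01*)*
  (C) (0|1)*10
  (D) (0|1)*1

Check each option against the DFA on short strings; one disagreement eliminates an option:
  (A) (0|1)*11(0|1)*: on '1' the DFA goes p0 → p1 and accepts (p1 ∈ Accept), but the regex does not match it → eliminate
  (B) 1*(01*01*)*: on ε the DFA stays in p0 and rejects (p0 ∉ Accept), but the regex matches it → eliminate
  (C) (0|1)*10: on '1' the DFA goes p0 → p1 and accepts (p1 ∈ Accept), but the regex does not match it → eliminate
  (D) (0|1)*1: agrees with the DFA on every string of length ≤ 6
Only (D) is consistent with the DFA.
(D) (0|1)*1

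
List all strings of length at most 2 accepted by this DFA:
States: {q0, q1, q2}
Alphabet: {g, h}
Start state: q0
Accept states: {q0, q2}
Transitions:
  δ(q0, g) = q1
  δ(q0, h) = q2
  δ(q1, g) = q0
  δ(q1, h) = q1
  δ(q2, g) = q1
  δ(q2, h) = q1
ε, h, gg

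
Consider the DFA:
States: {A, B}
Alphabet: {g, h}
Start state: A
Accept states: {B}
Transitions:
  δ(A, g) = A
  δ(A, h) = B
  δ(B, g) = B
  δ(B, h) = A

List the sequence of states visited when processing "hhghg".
read 'h': A → B
  read 'h': B → A
  read 'g': A → A
  read 'h': A → B
  read 'g': B → B
A -> B -> A -> A -> B -> B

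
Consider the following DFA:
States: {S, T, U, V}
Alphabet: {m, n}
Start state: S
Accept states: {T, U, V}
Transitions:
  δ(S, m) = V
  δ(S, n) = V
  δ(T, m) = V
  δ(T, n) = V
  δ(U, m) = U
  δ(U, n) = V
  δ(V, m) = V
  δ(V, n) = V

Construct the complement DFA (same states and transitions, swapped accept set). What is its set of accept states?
Complement accept states = All states \ Original accept states
= {S, T, U, V} \ {T, U, V}
{S}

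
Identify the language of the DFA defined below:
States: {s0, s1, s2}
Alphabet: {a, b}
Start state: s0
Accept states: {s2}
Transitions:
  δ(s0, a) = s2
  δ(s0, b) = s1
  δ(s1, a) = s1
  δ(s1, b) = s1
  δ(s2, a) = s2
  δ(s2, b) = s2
Testing a few strings:
  'a' → accept
  'bbb' → reject
  'ab' → accept
  'bba' → reject
State roles: s0=no input read; s1=started with b (dead); s2=started with a
All strings over {a,b} starting with a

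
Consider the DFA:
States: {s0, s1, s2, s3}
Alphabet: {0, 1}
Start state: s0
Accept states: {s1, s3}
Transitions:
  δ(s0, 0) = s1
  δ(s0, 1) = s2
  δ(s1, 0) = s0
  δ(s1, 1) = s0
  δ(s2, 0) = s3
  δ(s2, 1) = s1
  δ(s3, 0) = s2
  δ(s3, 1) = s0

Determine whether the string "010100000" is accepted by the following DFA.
Processing string "010100000":
  s0 --0--> s1
  s1 --1--> s0
  s0 --0--> s1
  s1 --1--> s0
  s0 --0--> s1
  s1 --0--> s0
  s0 --0--> s1
  s1 --0--> s0
  s0 --0--> s1
Final state: s1
Accept states: {s1, s3}
Yes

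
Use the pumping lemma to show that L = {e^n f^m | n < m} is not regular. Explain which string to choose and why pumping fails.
Assume L is regular with pumping length p. Idea: pumping up the e-block makes the e-count reach the f-count.
Choose s = e^p f^(p+1) ∈ L. By the pumping lemma, s = xyz with |xy| ≤ p, |y| > 0, so y = e^k with k ≥ 1. Then xy²z = e^(p+k) f^(p+1). Since p+k ≥ p+1, the number of e's is no longer strictly less than the number of f's, so xy²z ∉ L.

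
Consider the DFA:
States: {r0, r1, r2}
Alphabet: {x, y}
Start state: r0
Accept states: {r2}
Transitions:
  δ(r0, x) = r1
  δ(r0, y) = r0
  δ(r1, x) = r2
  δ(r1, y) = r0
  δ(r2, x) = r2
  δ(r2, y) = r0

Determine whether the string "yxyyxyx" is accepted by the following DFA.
Processing string "yxyyxyx":
  r0 --y--> r0
  r0 --x--> r1
  r1 --y--> r0
  r0 --y--> r0
  r0 --x--> r1
  r1 --y--> r0
  r0 --x--> r1
Final state: r1
Accept states: {r2}
No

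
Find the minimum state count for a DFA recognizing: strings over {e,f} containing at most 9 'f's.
By Myhill–Nerode, count the distinguishable equivalence classes: 11 classes — having seen 0, 1, …, 9, or >9 copies of 'f'; counts 0 through 9 are accepting and >9 is dead.
11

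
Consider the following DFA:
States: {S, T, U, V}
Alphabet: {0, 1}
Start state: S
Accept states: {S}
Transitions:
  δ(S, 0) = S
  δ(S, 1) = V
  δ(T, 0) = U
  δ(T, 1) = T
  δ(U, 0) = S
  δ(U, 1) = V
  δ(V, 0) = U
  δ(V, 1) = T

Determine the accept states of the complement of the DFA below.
Complement accept states = All states \ Original accept states
= {S, T, U, V} \ {S}
{T, U, V}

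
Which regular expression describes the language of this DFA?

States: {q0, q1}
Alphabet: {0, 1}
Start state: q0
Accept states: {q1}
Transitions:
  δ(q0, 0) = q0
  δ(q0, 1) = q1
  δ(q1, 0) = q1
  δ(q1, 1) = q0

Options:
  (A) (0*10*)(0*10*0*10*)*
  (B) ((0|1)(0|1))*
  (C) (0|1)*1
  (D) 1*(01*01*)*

Check each option against the DFA on short strings; one disagreement eliminates an option:
  (A) (0*10*)(0*10*0*10*)*: agrees with the DFA on every string of length ≤ 6
  (B) ((0|1)(0|1))*: on ε the DFA stays in q0 and rejects (q0 ∉ Accept), but the regex matches it → eliminate
  (C) (0|1)*1: on '10' the DFA goes q0 → q1 → q1 and accepts (q1 ∈ Accept), but the regex does not match it → eliminate
  (D) 1*(01*01*)*: on ε the DFA stays in q0 and rejects (q0 ∉ Accept), but the regex matches it → eliminate
Only (A) is consistent with the DFA.
(A) (0*10*)(0*10*0*10*)*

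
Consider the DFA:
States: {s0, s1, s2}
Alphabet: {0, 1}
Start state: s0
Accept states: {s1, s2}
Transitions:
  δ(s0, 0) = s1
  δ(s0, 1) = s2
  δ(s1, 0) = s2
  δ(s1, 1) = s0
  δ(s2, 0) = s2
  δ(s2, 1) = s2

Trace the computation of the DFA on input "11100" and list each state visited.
read '1': s0 → s2
  read '1': s2 → s2
  read '1': s2 → s2
  read '0': s2 → s2
  read '0': s2 → s2
s0 -> s2 -> s2 -> s2 -> s2 -> s2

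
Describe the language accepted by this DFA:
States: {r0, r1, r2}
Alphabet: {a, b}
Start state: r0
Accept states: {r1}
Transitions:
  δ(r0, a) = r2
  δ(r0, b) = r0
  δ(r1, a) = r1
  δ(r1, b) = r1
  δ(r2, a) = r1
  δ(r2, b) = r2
Testing a few strings:
  'bb' → reject
  'bbbb' → reject
  'aaa' → accept
  'abaa' → accept
State roles: r0=zero a's seen; r1=≥ two a's seen; r2=one a seen
All strings over {a,b} containing at least two a's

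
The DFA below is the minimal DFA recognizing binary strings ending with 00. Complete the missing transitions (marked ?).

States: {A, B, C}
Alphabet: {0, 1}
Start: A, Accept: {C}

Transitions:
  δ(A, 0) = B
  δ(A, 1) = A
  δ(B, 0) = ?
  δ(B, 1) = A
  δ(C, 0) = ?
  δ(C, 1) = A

From the language and accept set, identify what each state tracks — A: last symbol not 0; B: one trailing 0; C: two trailing 0's.
Each missing δ(q, a) is the state matching the new tracked value after reading a.
δ(B, 0) = C; δ(C, 0) = C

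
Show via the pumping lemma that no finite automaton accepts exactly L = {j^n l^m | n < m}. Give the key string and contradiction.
Assume L is regular with pumping length p. Idea: pumping up the j-block makes the j-count reach the l-count.
Choose s = j^p l^(p+1) ∈ L. By the pumping lemma, s = xyz with |xy| ≤ p, |y| > 0, so y = j^k with k ≥ 1. Then xy²z = j^(p+k) l^(p+1). Since p+k ≥ p+1, the number of j's is no longer strictly less than the number of l's, so xy²z ∉ L.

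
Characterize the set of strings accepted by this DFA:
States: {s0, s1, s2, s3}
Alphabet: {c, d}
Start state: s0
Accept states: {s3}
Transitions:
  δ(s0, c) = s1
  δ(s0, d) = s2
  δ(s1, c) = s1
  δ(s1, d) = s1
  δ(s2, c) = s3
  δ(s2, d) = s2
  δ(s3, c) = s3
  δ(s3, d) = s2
Testing a few strings:
  'ddcd' → reject
  'cd' → reject
  'dc' → accept
  'c' → reject
State roles: s0=no input read; s1=started with c (dead); s2=started with d, last symbol d; s3=started with d, last symbol c
All strings over {c,d} that start with d and end with c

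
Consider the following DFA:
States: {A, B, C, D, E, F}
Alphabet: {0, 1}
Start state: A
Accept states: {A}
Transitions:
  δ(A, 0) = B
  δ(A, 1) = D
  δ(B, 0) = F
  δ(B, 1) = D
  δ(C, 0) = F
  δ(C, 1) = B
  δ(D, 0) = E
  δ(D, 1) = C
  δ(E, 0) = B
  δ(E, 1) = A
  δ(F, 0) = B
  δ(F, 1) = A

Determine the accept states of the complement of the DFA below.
Complement accept states = All states \ Original accept states
= {A, B, C, D, E, F} \ {A}
{B, C, D, E, F}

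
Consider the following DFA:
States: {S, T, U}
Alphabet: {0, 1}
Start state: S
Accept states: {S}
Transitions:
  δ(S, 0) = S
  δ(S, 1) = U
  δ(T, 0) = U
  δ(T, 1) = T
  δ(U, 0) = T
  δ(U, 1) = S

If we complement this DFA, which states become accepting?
Complement accept states = All states \ Original accept states
= {S, T, U} \ {S}
{T, U}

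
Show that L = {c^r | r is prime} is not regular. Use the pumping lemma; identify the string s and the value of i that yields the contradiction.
Assume L is regular with pumping length p. Idea: pumping by a suitable count produces a composite length.
Let q be a prime with q ≥ p and choose s = c^q ∈ L. By the pumping lemma, s = xyz with |xy| ≤ p, |y| = k ≥ 1. Take i = q+1: |xy^(q+1)z| = q + q·k = q(1+k). Since q ≥ 2 and 1+k ≥ 2, q(1+k) is composite, so xy^(q+1)z ∉ L.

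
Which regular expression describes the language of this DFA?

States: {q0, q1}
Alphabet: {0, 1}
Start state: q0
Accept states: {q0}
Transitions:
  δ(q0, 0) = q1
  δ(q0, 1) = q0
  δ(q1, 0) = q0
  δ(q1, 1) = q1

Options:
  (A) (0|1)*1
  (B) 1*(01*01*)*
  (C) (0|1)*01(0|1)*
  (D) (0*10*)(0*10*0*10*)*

Check each option against the DFA on short strings; one disagreement eliminates an option:
  (A) (0|1)*1: on ε the DFA stays in q0 and accepts (q0 ∈ Accept), but the regex does not match it → eliminate
  (B) 1*(01*01*)*: agrees with the DFA on every string of length ≤ 6
  (C) (0|1)*01(0|1)*: on ε the DFA stays in q0 and accepts (q0 ∈ Accept), but the regex does not match it → eliminate
  (D) (0*10*)(0*10*0*10*)*: on ε the DFA stays in q0 and accepts (q0 ∈ Accept), but the regex does not match it → eliminate
Only (B) is consistent with the DFA.
(B) 1*(01*01*)*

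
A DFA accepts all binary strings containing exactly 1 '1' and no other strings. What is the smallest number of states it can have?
By Myhill–Nerode, count the distinguishable equivalence classes: 3 classes — having seen 0, 1, or >1 copies of '1'; the count-1 class is the only accepting one and >1 is dead.
3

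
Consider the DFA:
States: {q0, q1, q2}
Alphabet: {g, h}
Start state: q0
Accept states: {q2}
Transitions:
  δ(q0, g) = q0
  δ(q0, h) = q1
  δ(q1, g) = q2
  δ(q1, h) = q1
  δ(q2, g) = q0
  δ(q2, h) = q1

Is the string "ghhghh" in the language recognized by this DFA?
Processing string "ghhghh":
  q0 --g--> q0
  q0 --h--> q1
  q1 --h--> q1
  q1 --g--> q2
  q2 --h--> q1
  q1 --h--> q1
Final state: q1
Accept states: {q2}
No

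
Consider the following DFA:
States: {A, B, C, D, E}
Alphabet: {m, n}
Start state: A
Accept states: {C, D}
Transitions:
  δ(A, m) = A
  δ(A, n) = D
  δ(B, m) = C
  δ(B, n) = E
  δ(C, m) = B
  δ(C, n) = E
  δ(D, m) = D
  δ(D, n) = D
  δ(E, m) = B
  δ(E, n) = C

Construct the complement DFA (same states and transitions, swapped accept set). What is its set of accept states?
Complement accept states = All states \ Original accept states
= {A, B, C, D, E} \ {C, D}
{A, B, E}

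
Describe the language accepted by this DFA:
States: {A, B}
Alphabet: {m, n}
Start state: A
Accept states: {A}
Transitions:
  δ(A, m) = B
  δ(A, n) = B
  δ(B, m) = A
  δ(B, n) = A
Testing a few strings:
  'nmn' → reject
  'n' → reject
  'mmn' → reject
  'mnm' → reject
State roles: A=even length so far; B=odd length so far
All strings over {m,n} of even length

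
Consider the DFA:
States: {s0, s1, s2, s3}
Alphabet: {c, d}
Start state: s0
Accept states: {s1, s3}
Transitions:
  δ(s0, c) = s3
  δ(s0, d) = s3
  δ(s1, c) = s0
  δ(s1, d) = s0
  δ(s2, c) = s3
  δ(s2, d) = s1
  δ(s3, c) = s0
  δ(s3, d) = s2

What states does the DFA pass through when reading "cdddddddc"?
read 'c': s0 → s3
  read 'd': s3 → s2
  read 'd': s2 → s1
  read 'd': s1 → s0
  read 'd': s0 → s3
  read 'd': s3 → s2
  read 'd': s2 → s1
  read 'd': s1 → s0
  read 'c': s0 → s3
s0 -> s3 -> s2 -> s1 -> s0 -> s3 -> s2 -> s1 -> s0 -> s3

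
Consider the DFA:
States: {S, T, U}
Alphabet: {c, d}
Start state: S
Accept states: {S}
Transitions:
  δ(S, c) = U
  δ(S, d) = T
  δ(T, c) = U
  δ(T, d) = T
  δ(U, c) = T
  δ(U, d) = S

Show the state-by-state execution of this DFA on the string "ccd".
read 'c': S → U
  read 'c': U → T
  read 'd': T → T
S -> U -> T -> T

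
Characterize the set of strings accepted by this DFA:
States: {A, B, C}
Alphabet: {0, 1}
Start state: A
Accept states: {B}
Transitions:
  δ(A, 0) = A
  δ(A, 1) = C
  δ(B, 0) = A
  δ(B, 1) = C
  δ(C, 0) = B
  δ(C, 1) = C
Testing a few strings:
  '0' → reject
  '1' → reject
  '0111' → reject
  '101' → reject
State roles: A=no suffix match; B=suffix is 10; C=one trailing 1
All binary strings ending with 10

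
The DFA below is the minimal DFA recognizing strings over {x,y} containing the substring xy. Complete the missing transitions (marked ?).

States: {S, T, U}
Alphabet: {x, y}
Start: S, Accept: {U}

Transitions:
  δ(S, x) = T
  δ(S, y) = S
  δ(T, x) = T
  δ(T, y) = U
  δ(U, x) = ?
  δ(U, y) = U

From the language and accept set, identify what each state tracks — S: no x seen yet; T: seen a x, waiting for y; U: substring xy seen.
Each missing δ(q, a) is the state matching the new tracked value after reading a.
δ(U, x) = U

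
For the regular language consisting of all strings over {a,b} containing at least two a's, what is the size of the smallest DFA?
By Myhill–Nerode, count the distinguishable equivalence classes: three classes — 0, 1, or ≥2 a's seen.
3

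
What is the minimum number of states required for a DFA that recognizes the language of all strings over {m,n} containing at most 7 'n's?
By Myhill–Nerode, count the distinguishable equivalence classes: 9 classes — having seen 0, 1, …, 7, or >7 copies of 'n'; counts 0 through 7 are accepting and >7 is dead.
9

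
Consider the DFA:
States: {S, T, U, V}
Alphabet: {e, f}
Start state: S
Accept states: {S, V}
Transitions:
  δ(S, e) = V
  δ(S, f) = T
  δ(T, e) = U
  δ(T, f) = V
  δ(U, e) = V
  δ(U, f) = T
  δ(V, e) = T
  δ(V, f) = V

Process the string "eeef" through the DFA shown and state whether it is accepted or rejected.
Processing string "eeef":
  S --e--> V
  V --e--> T
  T --e--> U
  U --f--> T
Final state: T
Accept states: {S, V}
No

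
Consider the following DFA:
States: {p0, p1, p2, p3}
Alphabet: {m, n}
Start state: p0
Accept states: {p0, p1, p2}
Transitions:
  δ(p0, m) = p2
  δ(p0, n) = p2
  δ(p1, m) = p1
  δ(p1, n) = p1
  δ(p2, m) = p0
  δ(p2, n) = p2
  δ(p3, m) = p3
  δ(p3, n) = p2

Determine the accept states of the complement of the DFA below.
Complement accept states = All states \ Original accept states
= {p0, p1, p2, p3} \ {p0, p1, p2}
{p3}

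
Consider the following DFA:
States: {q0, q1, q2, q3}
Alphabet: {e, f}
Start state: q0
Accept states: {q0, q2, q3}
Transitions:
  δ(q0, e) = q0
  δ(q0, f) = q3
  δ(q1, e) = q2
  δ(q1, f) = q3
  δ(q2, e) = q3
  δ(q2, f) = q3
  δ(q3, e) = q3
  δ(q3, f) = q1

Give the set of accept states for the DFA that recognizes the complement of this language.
Complement accept states = All states \ Original accept states
= {q0, q1, q2, q3} \ {q0, q2, q3}
{q1}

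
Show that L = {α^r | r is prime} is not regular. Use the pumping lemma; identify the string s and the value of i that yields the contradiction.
Assume L is regular with pumping length p. Idea: pumping by a suitable count produces a composite length.
Let q be a prime with q ≥ p and choose s = α^q ∈ L. By the pumping lemma, s = xyz with |xy| ≤ p, |y| = k ≥ 1. Take i = q+1: |xy^(q+1)z| = q + q·k = q(1+k). Since q ≥ 2 and 1+k ≥ 2, q(1+k) is composite, so xy^(q+1)z ∉ L.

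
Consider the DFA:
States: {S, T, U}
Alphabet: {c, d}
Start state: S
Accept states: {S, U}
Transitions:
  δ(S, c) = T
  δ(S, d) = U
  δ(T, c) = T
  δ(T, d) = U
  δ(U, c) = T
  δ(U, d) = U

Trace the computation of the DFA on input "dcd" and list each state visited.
read 'd': S → U
  read 'c': U → T
  read 'd': T → U
S -> U -> T -> U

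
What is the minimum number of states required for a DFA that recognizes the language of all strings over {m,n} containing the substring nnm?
By Myhill–Nerode, count the distinguishable equivalence classes: 4 classes — one per longest suffix of the input that is a prefix of 'nnm' (lengths 0 through 2), plus an absorbing 'already seen nnm' class.
4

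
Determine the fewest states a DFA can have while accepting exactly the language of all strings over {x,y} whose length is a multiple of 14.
By Myhill–Nerode, count the distinguishable equivalence classes: 14 classes — one per residue of the length mod 14; class i is distinguished from class j by any string of length (14 − i) mod 14.
14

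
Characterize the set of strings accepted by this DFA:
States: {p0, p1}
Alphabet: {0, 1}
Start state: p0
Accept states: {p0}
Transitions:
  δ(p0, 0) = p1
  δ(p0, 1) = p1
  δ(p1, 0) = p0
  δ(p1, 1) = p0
Testing a few strings:
  '010' → reject
  '11' → accept
  '011' → reject
  '10' → accept
State roles: p0=even length so far; p1=odd length so far
All binary strings of even length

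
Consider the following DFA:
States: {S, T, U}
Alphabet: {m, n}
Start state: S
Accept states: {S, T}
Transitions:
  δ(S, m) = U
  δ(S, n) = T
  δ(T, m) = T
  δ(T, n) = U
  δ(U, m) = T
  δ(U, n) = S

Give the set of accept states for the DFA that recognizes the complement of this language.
Complement accept states = All states \ Original accept states
= {S, T, U} \ {S, T}
{U}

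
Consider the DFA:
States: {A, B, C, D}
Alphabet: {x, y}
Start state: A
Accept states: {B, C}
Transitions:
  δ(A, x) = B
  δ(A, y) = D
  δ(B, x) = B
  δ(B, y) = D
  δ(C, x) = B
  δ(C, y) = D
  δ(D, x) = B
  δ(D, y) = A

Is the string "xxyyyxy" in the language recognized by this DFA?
Processing string "xxyyyxy":
  A --x--> B
  B --x--> B
  B --y--> D
  D --y--> A
  A --y--> D
  D --x--> B
  B --y--> D
Final state: D
Accept states: {B, C}
No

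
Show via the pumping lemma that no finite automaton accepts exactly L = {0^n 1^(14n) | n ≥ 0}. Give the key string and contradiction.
Assume L is regular with pumping length p. Idea: pumping the 0-block breaks the 1:14 ratio.
Choose s = 0^p 1^(14p) (length 15p ≥ p). By the pumping lemma, s = xyz with |xy| ≤ p, |y| > 0, so y = 0^k with k ≥ 1. Then xy²z = 0^(p+k) 1^(14p). For this to be in L we would need 14p = 14(p+k), i.e. 14k = 0, contradicting k ≥ 1. So xy²z ∉ L.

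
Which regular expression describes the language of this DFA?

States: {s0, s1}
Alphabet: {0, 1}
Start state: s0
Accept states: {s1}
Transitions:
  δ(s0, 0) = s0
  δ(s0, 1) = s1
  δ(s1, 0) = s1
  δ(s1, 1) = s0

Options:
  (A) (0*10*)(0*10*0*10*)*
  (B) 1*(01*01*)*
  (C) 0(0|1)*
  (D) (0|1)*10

Check each option against the DFA on short strings; one disagreement eliminates an option:
  (A) (0*10*)(0*10*0*10*)*: agrees with the DFA on every string of length ≤ 6
  (B) 1*(01*01*)*: on ε the DFA stays in s0 and rejects (s0 ∉ Accept), but the regex matches it → eliminate
  (C) 0(0|1)*: on '0' the DFA goes s0 → s0 and rejects (s0 ∉ Accept), but the regex matches it → eliminate
  (D) (0|1)*10: on '1' the DFA goes s0 → s1 and accepts (s1 ∈ Accept), but the regex does not match it → eliminate
Only (A) is consistent with the DFA.
(A) (0*10*)(0*10*0*10*)*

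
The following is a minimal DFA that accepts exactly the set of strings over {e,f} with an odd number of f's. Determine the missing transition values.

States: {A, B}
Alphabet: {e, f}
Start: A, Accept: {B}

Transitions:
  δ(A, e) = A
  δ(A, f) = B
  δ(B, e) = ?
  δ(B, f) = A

From the language and accept set, identify what each state tracks — A: even number of f's so far; B: odd number of f's so far.
Each missing δ(q, a) is the state matching the new tracked value after reading a.
δ(B, e) = B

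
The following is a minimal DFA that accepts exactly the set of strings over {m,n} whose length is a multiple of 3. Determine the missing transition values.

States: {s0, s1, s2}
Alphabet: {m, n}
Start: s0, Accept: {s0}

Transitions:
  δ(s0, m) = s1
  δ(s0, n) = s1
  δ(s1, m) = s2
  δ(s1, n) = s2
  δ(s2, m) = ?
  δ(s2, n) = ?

From the language and accept set, identify what each state tracks — s0: length ≡ 0 (mod 3); s1: length ≡ 1 (mod 3); s2: length ≡ 2 (mod 3).
Each missing δ(q, a) is the state matching the new tracked value after reading a.
δ(s2, m) = s0; δ(s2, n) = s0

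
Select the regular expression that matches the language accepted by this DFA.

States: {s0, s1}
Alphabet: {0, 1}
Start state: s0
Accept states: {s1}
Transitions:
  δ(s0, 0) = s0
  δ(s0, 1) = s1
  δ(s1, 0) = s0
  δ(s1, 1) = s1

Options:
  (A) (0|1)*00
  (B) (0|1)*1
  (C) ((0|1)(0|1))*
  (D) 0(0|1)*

Check each option against the DFA on short strings; one disagreement eliminates an option:
  (A) (0|1)*00: on '1' the DFA goes s0 → s1 and accepts (s1 ∈ Accept), but the regex does not match it → eliminate
  (B) (0|1)*1: agrees with the DFA on every string of length ≤ 6
  (C) ((0|1)(0|1))*: on ε the DFA stays in s0 and rejects (s0 ∉ Accept), but the regex matches it → eliminate
  (D) 0(0|1)*: on '0' the DFA goes s0 → s0 and rejects (s0 ∉ Accept), but the regex matches it → eliminate
Only (B) is consistent with the DFA.
(B) (0|1)*1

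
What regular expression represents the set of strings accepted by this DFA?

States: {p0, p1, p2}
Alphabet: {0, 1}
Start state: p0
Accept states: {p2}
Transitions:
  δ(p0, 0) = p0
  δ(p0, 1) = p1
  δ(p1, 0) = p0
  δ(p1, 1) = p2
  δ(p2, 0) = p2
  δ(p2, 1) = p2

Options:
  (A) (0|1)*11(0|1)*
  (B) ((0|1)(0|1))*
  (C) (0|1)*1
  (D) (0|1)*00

Check each option against the DFA on short strings; one disagreement eliminates an option:
  (A) (0|1)*11(0|1)*: agrees with the DFA on every string of length ≤ 6
  (B) ((0|1)(0|1))*: on ε the DFA stays in p0 and rejects (p0 ∉ Accept), but the regex matches it → eliminate
  (C) (0|1)*1: on '1' the DFA goes p0 → p1 and rejects (p1 ∉ Accept), but the regex matches it → eliminate
  (D) (0|1)*00: on '00' the DFA goes p0 → p0 → p0 and rejects (p0 ∉ Accept), but the regex matches it → eliminate
Only (A) is consistent with the DFA.
(A) (0|1)*11(0|1)*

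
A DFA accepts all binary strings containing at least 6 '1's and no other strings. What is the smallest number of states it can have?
By Myhill–Nerode, count the distinguishable equivalence classes: 7 classes — having seen 0, 1, …, 5, or ≥6 copies of '1'; any two classes i < j (j ≤ 6) are distinguished by the string 1^(6−j), which takes class j to 6 copies (accepted) but leaves class i below 6 (rejected).
7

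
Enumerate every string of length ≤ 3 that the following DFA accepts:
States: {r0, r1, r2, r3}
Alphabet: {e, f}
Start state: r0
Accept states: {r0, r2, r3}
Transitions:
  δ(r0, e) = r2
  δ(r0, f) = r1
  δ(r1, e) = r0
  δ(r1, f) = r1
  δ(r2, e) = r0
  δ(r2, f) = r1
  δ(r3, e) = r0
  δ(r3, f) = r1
ε, e, ee, fe, eee, efe, fee, ffe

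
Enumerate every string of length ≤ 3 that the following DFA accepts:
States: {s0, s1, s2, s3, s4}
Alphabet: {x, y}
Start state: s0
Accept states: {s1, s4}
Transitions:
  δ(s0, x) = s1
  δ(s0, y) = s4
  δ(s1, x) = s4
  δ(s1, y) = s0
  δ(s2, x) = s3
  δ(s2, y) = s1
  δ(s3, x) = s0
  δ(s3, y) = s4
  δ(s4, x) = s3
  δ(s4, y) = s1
x, y, xx, yy, xxy, xyx, xyy, yxy, yyx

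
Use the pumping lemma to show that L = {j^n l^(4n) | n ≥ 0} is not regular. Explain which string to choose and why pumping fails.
Assume L is regular with pumping length p. Idea: pumping the j-block breaks the 1:4 ratio.
Choose s = j^p l^(4p) (length 5p ≥ p). By the pumping lemma, s = xyz with |xy| ≤ p, |y| > 0, so y = j^k with k ≥ 1. Then xy²z = j^(p+k) l^(4p). For this to be in L we would need 4p = 4(p+k), i.e. 4k = 0, contradicting k ≥ 1. So xy²z ∉ L.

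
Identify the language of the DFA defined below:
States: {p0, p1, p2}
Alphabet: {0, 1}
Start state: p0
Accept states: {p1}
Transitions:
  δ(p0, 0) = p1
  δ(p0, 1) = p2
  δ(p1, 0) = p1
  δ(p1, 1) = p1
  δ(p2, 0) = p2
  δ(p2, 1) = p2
Testing a few strings:
  '01' → accept
  '000' → accept
  '10' → reject
  '1' → reject
State roles: p0=no input read; p1=started with 0; p2=started with 1 (dead)
All binary strings starting with 0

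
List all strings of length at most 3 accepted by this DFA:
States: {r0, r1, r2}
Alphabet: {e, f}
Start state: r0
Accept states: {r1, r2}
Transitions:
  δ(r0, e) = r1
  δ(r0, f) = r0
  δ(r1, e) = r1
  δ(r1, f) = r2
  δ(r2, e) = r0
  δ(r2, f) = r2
e, ee, ef, fe, eee, eef, eff, fee, fef, ffe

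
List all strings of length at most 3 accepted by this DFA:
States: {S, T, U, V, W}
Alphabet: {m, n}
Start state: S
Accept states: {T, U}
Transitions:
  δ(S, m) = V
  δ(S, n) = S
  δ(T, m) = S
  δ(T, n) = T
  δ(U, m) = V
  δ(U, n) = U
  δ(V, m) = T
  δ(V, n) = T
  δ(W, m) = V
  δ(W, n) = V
mm, mn, mmn, mnn, nmm, nmn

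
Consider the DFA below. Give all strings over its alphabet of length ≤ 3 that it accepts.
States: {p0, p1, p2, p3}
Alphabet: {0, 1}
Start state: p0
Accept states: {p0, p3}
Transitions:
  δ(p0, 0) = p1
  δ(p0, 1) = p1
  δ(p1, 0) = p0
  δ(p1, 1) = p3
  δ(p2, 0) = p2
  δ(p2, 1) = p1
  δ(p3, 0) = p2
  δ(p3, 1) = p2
ε, 00, 01, 10, 11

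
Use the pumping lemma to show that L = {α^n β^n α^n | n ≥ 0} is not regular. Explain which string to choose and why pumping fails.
Assume L is regular with pumping length p. Idea: pumping the first α-block unbalances it against the other two.
Choose s = α^p β^p α^p ∈ L (|s| = 3p ≥ p). By the pumping lemma, s = xyz with |xy| ≤ p, |y| > 0, so y = α^k with k ≥ 1, inside the first α-block. Then xy²z = α^(p+k) β^p α^p. The first block has length p+k ≠ p, so the three block lengths are no longer equal and xy²z ∉ L.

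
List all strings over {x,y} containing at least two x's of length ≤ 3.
xx, xxx, xxy, xyx, yxx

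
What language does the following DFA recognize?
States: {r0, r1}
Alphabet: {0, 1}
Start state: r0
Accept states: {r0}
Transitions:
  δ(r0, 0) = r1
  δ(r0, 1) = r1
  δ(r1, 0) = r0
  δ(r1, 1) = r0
Testing a few strings:
  '0' → reject
  '101' → reject
  '000' → reject
  '100' → reject
State roles: r0=even length so far; r1=odd length so far
All binary strings of even length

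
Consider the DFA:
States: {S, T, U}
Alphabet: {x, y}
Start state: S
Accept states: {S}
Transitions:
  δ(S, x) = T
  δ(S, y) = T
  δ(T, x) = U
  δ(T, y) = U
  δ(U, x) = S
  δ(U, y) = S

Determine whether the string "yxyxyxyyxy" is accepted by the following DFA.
Processing string "yxyxyxyyxy":
  S --y--> T
  T --x--> U
  U --y--> S
  S --x--> T
  T --y--> U
  U --x--> S
  S --y--> T
  T --y--> U
  U --x--> S
  S --y--> T
Final state: T
Accept states: {S}
No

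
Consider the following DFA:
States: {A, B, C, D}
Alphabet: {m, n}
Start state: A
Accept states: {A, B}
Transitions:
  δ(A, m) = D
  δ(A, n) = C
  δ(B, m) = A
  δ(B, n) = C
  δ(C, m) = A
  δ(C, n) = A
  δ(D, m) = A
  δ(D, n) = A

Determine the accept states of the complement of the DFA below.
Complement accept states = All states \ Original accept states
= {A, B, C, D} \ {A, B}
{C, D}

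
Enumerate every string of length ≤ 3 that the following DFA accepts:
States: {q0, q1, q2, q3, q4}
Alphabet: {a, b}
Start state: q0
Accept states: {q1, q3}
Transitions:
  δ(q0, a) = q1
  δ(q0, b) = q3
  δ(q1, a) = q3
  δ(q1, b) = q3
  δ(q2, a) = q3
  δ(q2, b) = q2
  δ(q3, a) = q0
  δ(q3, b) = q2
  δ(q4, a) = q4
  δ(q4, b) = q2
a, b, aa, ab, baa, bab, bba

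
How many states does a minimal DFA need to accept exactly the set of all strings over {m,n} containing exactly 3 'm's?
By Myhill–Nerode, count the distinguishable equivalence classes: 5 classes — having seen 0, 1, …, 3, or >3 copies of 'm'; the count-3 class is the only accepting one and >3 is dead.
5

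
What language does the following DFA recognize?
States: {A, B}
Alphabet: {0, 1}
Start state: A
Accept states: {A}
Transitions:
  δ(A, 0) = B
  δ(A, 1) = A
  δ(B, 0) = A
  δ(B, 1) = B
Testing a few strings:
  '0' → reject
  '000' → reject
  '010' → accept
  '01' → reject
State roles: A=even number of 0's so far; B=odd number of 0's so far
All binary strings with an even number of 0's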